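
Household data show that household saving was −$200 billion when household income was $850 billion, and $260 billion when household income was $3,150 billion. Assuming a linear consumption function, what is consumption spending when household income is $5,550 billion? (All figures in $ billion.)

MPS = ΔS/ΔY = (260 − (-200))/(3150 − 850) = 460/2300 = 0.2
MPC = 1 − MPS = 0.8
Autonomous saving = -200 − 0.2(850) = -370, so a = 370
C = 370 + 0.8(5550) = 370 + 4440 = 4810

C = 4810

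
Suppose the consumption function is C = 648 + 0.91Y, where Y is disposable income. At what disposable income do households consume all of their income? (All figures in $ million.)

Y = 7200

At break-even, C = Y: 648 + 0.91Y = Y
0.09Y = 648, so Y = 648/0.09 = 7200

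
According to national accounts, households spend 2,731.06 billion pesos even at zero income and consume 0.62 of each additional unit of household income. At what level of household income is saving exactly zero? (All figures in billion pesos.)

Y = 7187

At break-even, C = Y: 2731.06 + 0.62Y = Y
0.38Y = 2731.06, so Y = 2731.06/0.38 = 7187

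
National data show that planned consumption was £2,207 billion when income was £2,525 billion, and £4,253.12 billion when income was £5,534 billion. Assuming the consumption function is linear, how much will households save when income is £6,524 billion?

MPC = (4253.12 − 2207)/(5534 − 2525) = 2046.12/3009 = 0.68
a = 2207 − 0.68(2525) = 2207 − 1717 = 490
C = 490 + 0.68(6524) = 4926.32
S = 6524 − 4926.32 = 1597.68

S = 1597.68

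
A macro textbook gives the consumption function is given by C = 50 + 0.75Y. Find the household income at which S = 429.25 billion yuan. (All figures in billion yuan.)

Y = 1917

S = Y − C = -50 + 0.25Y
-50 + 0.25Y = 429.25, so 0.25Y = 479.25 and Y = 1917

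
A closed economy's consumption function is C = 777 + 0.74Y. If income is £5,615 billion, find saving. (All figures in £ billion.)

S = 682.9

C = 777 + 0.74(5615) = 777 + 4155.1 = 4932.1
S = Y − C = 5615 − 4932.1 = 682.9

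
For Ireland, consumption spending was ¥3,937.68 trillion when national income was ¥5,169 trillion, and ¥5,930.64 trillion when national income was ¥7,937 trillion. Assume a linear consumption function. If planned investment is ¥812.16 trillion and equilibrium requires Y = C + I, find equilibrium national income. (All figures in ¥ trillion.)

MPC = (5930.64 − 3937.68)/(7937 − 5169) = 1992.96/2768 = 0.72
a = 3937.68 − 0.72(5169) = 216
Equilibrium: Y = 216 + 0.72Y + 812.16
0.28Y = 1028.16, so Y = 1028.16/0.28 = 3672

Y = 3672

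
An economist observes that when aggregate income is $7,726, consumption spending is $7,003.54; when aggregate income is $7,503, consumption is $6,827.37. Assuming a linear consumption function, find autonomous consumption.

MPC = ΔC/ΔY = (7003.54 − 6827.37)/(7726 − 7503) = 176.17/223 = 0.79
a = C − MPC·Y = 6827.37 − 0.79(7503) = 6827.37 − 5927.37 = 900

a = 900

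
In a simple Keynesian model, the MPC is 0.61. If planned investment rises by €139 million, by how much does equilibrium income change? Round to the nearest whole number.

The multiplier is 1/(1 − MPC) = 1/0.39.
ΔY = 139/0.39 = 356.41 ≈ 356

ΔY ≈ 356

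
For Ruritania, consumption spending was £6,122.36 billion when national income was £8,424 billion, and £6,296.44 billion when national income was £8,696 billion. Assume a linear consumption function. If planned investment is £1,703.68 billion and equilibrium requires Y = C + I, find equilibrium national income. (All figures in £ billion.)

Y = 6763

MPC = (6296.44 − 6122.36)/(8696 − 8424) = 174.08/272 = 0.64
a = 6122.36 − 0.64(8424) = 731
Equilibrium: Y = 731 + 0.64Y + 1703.68
0.36Y = 2434.68, so Y = 2434.68/0.36 = 6763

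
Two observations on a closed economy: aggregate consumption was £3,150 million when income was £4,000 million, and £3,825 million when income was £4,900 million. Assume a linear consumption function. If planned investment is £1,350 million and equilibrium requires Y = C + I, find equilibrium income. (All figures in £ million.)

Y = 6000

MPC = (3825 − 3150)/(4900 − 4000) = 675/900 = 0.75
a = 3150 − 0.75(4000) = 150
Equilibrium: Y = 150 + 0.75Y + 1350
0.25Y = 1500, so Y = 1500/0.25 = 6000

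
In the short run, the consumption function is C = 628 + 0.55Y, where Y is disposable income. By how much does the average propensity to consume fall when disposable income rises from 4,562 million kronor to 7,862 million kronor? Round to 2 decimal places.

At Y = 4562: C = 628 + 0.55(4562) = 3137.1, APC = 3137.1/4562 = 0.688
At Y = 7862: C = 4952.1, APC = 4952.1/7862 = 0.630
Fall in APC = 0.688 − 0.630 = 0.058 ≈ 0.06

ΔAPC = 0.06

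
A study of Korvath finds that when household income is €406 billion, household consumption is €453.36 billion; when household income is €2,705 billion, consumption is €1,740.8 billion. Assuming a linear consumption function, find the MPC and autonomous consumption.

MPC = ΔC/ΔY = (1740.8 − 453.36)/(2705 − 406) = 1287.44/2299 = 0.56
a = C − MPC·Y = 453.36 − 0.56(406) = 453.36 − 227.36 = 226

MPC = 0.56; a = 226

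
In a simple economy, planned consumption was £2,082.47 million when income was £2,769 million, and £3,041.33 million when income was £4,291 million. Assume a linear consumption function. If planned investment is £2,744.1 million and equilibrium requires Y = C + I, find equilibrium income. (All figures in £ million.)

MPC = (3041.33 − 2082.47)/(4291 − 2769) = 958.86/1522 = 0.63
a = 2082.47 − 0.63(2769) = 338
Equilibrium: Y = 338 + 0.63Y + 2744.1
0.37Y = 3082.1, so Y = 3082.1/0.37 = 8330

Y = 8330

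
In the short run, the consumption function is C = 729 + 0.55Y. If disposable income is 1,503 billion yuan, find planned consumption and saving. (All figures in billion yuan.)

C = 729 + 0.55(1503) = 729 + 826.65 = 1555.65
S = Y − C = 1503 − 1555.65 = -52.65

C = 1555.65; S = -52.65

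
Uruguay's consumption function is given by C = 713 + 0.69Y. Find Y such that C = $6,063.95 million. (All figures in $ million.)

713 + 0.69Y = 6063.95
0.69Y = 5350.95, so Y = 5350.95/0.69 = 7755

Y = 7755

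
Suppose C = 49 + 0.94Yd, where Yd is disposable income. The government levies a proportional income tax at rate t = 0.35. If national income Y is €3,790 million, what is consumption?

C = 2364.69

Yd = (1 − 0.35)(3790) = 0.65(3790) = 2463.5
C = 49 + 0.94(2463.5) = 49 + 2315.69 = 2364.69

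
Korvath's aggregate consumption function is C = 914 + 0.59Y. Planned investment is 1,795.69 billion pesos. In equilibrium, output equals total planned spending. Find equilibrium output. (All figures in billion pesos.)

Y = 6609

Y = C + I = 914 + 0.59Y + 1795.69
Y − 0.59Y = 2709.69
0.41Y = 2709.69, so Y = 2709.69/0.41 = 6609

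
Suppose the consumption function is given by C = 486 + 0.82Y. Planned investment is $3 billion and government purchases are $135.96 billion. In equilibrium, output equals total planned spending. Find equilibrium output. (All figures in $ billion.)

Y = 3472

Y = C + I + G = 486 + 0.82Y + 3 + 135.96
Y − 0.82Y = 624.96
0.18Y = 624.96, so Y = 624.96/0.18 = 3472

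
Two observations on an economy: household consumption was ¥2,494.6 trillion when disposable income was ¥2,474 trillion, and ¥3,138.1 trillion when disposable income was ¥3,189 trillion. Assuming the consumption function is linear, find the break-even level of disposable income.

MPC = (3138.1 − 2494.6)/(3189 − 2474) = 643.5/715 = 0.9
a = 2494.6 − 0.9(2474) = 2494.6 − 2226.6 = 268
Break-even: Y = a/(1−MPC) = 268/0.1 = 2680

Y = 2680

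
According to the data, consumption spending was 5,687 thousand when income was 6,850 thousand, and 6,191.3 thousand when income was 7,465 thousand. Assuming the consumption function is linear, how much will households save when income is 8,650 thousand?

S = 1487

MPC = (6191.3 − 5687)/(7465 − 6850) = 504.3/615 = 0.82
a = 5687 − 0.82(6850) = 5687 − 5617 = 70
C = 70 + 0.82(8650) = 7163
S = 8650 − 7163 = 1487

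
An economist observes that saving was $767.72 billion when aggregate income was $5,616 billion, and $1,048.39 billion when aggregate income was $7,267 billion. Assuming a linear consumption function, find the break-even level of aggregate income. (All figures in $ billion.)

Y = 1100

MPS = ΔS/ΔY = (1048.39 − 767.72)/(7267 − 5616) = 280.67/1651 = 0.17
MPC = 1 − MPS = 0.83
From S(5616) = 767.72: −a + 0.17(5616) = 767.72, so a = 954.72 − 767.72 = 187
Break-even (S = 0): Y = a/MPS = 187/0.17 = 1100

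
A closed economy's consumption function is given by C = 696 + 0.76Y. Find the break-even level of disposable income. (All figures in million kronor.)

Y = 2900

At break-even, C = Y: 696 + 0.76Y = Y
0.24Y = 696, so Y = 696/0.24 = 2900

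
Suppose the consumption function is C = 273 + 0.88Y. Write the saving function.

S = Y − C = Y − (273 + 0.88Y) = -273 + (1 − 0.88)Y

S = -273 + 0.12Y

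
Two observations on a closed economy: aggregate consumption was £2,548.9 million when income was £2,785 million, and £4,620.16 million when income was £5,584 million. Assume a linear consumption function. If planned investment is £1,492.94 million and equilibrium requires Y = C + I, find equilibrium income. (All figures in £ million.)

Y = 7619

MPC = (4620.16 − 2548.9)/(5584 − 2785) = 2071.26/2799 = 0.74
a = 2548.9 − 0.74(2785) = 488
Equilibrium: Y = 488 + 0.74Y + 1492.94
0.26Y = 1980.94, so Y = 1980.94/0.26 = 7619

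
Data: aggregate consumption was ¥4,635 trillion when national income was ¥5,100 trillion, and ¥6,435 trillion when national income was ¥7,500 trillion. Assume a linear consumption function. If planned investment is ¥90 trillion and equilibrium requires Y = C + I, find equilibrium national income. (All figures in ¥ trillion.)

Y = 3600

MPC = (6435 − 4635)/(7500 − 5100) = 1800/2400 = 0.75
a = 4635 − 0.75(5100) = 810
Equilibrium: Y = 810 + 0.75Y + 90
0.25Y = 900, so Y = 900/0.25 = 3600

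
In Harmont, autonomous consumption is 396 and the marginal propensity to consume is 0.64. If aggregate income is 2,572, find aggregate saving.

S = 529.92

C = 396 + 0.64(2572) = 396 + 1646.08 = 2042.08
S = Y − C = 2572 − 2042.08 = 529.92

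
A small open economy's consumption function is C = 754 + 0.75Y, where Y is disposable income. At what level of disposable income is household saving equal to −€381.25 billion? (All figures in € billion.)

Y = 1491

S = Y − C = -754 + 0.25Y
-754 + 0.25Y = -381.25, so 0.25Y = 372.75 and Y = 1491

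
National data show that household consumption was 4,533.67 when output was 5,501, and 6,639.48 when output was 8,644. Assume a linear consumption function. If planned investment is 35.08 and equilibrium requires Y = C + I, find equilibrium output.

Y = 2676

MPC = (6639.48 − 4533.67)/(8644 − 5501) = 2105.81/3143 = 0.67
a = 4533.67 − 0.67(5501) = 848
Equilibrium: Y = 848 + 0.67Y + 35.08
0.33Y = 883.08, so Y = 883.08/0.33 = 2676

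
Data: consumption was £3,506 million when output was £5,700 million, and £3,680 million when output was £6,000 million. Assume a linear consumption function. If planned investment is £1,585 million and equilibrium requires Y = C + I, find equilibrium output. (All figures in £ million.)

MPC = (3680 − 3506)/(6000 − 5700) = 174/300 = 0.58
a = 3506 − 0.58(5700) = 200
Equilibrium: Y = 200 + 0.58Y + 1585
0.42Y = 1785, so Y = 1785/0.42 = 4250

Y = 4250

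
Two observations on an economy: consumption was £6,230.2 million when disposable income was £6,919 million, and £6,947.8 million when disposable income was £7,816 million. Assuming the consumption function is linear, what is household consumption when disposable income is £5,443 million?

C = 5049.4

MPC = (6947.8 − 6230.2)/(7816 − 6919) = 717.6/897 = 0.8
a = 6230.2 − 0.8(6919) = 6230.2 − 5535.2 = 695
C = 695 + 0.8(5443) = 695 + 4354.4 = 5049.4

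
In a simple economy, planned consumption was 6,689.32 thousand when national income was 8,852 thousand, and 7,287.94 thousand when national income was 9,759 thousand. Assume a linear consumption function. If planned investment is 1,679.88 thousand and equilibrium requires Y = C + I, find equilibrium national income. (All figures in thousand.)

MPC = (7287.94 − 6689.32)/(9759 − 8852) = 598.62/907 = 0.66
a = 6689.32 − 0.66(8852) = 847
Equilibrium: Y = 847 + 0.66Y + 1679.88
0.34Y = 2526.88, so Y = 2526.88/0.34 = 7432

Y = 7432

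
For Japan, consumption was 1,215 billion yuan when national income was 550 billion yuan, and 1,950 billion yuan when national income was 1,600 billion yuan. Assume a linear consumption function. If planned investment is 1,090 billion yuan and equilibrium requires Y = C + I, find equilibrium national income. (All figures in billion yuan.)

MPC = (1950 − 1215)/(1600 − 550) = 735/1050 = 0.7
a = 1215 − 0.7(550) = 830
Equilibrium: Y = 830 + 0.7Y + 1090
0.3Y = 1920, so Y = 1920/0.3 = 6400

Y = 6400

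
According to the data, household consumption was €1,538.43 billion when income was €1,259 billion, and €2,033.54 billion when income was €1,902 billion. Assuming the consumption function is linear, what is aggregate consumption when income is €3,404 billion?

C = 3190.08

MPC = (2033.54 − 1538.43)/(1902 − 1259) = 495.11/643 = 0.77
a = 1538.43 − 0.77(1259) = 1538.43 − 969.43 = 569
C = 569 + 0.77(3404) = 569 + 2621.08 = 3190.08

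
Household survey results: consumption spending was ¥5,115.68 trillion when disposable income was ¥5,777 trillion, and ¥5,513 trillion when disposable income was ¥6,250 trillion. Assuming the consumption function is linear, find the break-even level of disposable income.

MPC = (5513 − 5115.68)/(6250 − 5777) = 397.32/473 = 0.84
a = 5115.68 − 0.84(5777) = 5115.68 − 4852.68 = 263
Break-even: Y = a/(1−MPC) = 263/0.16 = 1643.75

Y = 1643.75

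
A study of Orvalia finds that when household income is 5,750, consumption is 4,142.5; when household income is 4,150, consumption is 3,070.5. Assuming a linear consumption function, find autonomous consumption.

MPC = ΔC/ΔY = (4142.5 − 3070.5)/(5750 − 4150) = 1072/1600 = 0.67
a = C − MPC·Y = 3070.5 − 0.67(4150) = 3070.5 − 2780.5 = 290

a = 290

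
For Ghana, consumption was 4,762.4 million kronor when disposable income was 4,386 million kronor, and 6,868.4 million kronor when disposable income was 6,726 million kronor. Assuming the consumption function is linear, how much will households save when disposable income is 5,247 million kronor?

MPC = (6868.4 − 4762.4)/(6726 − 4386) = 2106/2340 = 0.9
a = 4762.4 − 0.9(4386) = 4762.4 − 3947.4 = 815
C = 815 + 0.9(5247) = 5537.3
S = 5247 − 5537.3 = -290.3

S = -290.3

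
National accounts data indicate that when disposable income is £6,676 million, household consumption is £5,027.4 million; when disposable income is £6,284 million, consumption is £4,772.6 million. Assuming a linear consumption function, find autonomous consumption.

MPC = ΔC/ΔY = (5027.4 − 4772.6)/(6676 − 6284) = 254.8/392 = 0.65
a = C − MPC·Y = 4772.6 − 0.65(6284) = 4772.6 − 4084.6 = 688

a = 688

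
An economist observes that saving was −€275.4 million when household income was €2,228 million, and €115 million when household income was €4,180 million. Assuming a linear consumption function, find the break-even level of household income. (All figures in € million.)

Y = 3605

MPS = ΔS/ΔY = (115 − (-275.4))/(4180 − 2228) = 390.4/1952 = 0.2
MPC = 1 − MPS = 0.8
From S(2228) = -275.4: −a + 0.2(2228) = -275.4, so a = 445.6 − (-275.4) = 721
Break-even (S = 0): Y = a/MPS = 721/0.2 = 3605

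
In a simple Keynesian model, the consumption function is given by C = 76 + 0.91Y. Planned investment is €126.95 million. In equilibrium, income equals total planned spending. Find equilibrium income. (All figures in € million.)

Y = C + I = 76 + 0.91Y + 126.95
Y − 0.91Y = 202.95
0.09Y = 202.95, so Y = 202.95/0.09 = 2255

Y = 2255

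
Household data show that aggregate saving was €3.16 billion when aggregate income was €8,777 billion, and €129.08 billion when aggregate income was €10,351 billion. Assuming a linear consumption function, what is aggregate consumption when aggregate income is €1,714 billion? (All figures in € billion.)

C = 2275.88

MPS = ΔS/ΔY = (129.08 − 3.16)/(10351 − 8777) = 125.92/1574 = 0.08
MPC = 1 − MPS = 0.92
Autonomous saving = 3.16 − 0.08(8777) = -699, so a = 699
C = 699 + 0.92(1714) = 699 + 1576.88 = 2275.88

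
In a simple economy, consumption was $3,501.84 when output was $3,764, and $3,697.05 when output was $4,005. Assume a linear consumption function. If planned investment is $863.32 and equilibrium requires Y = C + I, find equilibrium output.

Y = 6928

MPC = (3697.05 − 3501.84)/(4005 − 3764) = 195.21/241 = 0.81
a = 3501.84 − 0.81(3764) = 453
Equilibrium: Y = 453 + 0.81Y + 863.32
0.19Y = 1316.32, so Y = 1316.32/0.19 = 6928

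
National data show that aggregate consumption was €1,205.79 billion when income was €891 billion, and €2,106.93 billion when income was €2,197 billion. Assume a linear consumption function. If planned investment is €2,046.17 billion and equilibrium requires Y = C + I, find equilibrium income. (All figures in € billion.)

MPC = (2106.93 − 1205.79)/(2197 − 891) = 901.14/1306 = 0.69
a = 1205.79 − 0.69(891) = 591
Equilibrium: Y = 591 + 0.69Y + 2046.17
0.31Y = 2637.17, so Y = 2637.17/0.31 = 8507

Y = 8507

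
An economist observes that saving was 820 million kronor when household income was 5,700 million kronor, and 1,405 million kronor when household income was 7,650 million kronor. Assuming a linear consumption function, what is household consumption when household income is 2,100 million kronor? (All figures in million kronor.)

MPS = ΔS/ΔY = (1405 − 820)/(7650 − 5700) = 585/1950 = 0.3
MPC = 1 − MPS = 0.7
Autonomous saving = 820 − 0.3(5700) = -890, so a = 890
C = 890 + 0.7(2100) = 890 + 1470 = 2360

C = 2360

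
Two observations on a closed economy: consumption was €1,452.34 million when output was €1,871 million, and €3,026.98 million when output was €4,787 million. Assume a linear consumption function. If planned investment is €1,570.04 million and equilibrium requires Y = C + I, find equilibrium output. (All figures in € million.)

Y = 4374

MPC = (3026.98 − 1452.34)/(4787 − 1871) = 1574.64/2916 = 0.54
a = 1452.34 − 0.54(1871) = 442
Equilibrium: Y = 442 + 0.54Y + 1570.04
0.46Y = 2012.04, so Y = 2012.04/0.46 = 4374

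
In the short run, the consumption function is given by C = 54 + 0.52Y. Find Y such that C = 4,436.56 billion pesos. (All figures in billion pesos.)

Y = 8428

54 + 0.52Y = 4436.56
0.52Y = 4382.56, so Y = 4382.56/0.52 = 8428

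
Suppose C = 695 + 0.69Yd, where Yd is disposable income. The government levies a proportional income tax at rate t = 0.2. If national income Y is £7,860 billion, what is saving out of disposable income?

S = 1254.28

Yd = (1 − 0.2)(7860) = 0.8(7860) = 6288
C = 695 + 0.69(6288) = 695 + 4338.72 = 5033.72
S = Yd − C = 6288 − 5033.72 = 1254.28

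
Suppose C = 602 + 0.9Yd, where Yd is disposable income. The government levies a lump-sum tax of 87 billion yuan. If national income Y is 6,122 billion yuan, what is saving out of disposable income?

Yd = Y − T = 6122 − 87 = 6035
C = 602 + 0.9(6035) = 602 + 5431.5 = 6033.5
S = Yd − C = 6035 − 6033.5 = 1.5

S = 1.5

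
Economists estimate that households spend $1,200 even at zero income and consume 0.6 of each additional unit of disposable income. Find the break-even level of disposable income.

Y = 3000

At break-even, C = Y: 1200 + 0.6Y = Y
0.4Y = 1200, so Y = 1200/0.4 = 3000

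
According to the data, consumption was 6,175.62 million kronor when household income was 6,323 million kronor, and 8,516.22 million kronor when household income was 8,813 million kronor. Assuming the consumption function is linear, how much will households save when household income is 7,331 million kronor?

MPC = (8516.22 − 6175.62)/(8813 − 6323) = 2340.6/2490 = 0.94
a = 6175.62 − 0.94(6323) = 6175.62 − 5943.62 = 232
C = 232 + 0.94(7331) = 7123.14
S = 7331 − 7123.14 = 207.86

S = 207.86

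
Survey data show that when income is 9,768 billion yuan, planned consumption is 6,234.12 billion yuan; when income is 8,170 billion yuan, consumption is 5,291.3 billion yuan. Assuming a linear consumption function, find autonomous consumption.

MPC = ΔC/ΔY = (6234.12 − 5291.3)/(9768 − 8170) = 942.82/1598 = 0.59
a = C − MPC·Y = 5291.3 − 0.59(8170) = 5291.3 − 4820.3 = 471

a = 471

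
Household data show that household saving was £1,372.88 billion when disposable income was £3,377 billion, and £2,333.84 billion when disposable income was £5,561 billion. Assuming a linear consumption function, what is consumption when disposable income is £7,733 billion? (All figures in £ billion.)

C = 4443.48

MPS = ΔS/ΔY = (2333.84 − 1372.88)/(5561 − 3377) = 960.96/2184 = 0.44
MPC = 1 − MPS = 0.56
Autonomous saving = 1372.88 − 0.44(3377) = -113, so a = 113
C = 113 + 0.56(7733) = 113 + 4330.48 = 4443.48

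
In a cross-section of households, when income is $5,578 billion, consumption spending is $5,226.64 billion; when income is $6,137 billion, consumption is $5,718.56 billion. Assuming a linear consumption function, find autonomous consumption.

MPC = ΔC/ΔY = (5718.56 − 5226.64)/(6137 − 5578) = 491.92/559 = 0.88
a = C − MPC·Y = 5226.64 − 0.88(5578) = 5226.64 − 4908.64 = 318

a = 318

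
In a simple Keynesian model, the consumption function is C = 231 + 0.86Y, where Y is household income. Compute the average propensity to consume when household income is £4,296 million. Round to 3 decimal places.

APC = 0.914

C = 231 + 0.86(4296) = 3925.56
APC = C/Y = 3925.56/4296 = 0.914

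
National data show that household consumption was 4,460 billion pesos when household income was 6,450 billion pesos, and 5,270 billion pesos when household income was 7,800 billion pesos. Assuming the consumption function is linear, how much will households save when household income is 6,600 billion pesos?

MPC = (5270 − 4460)/(7800 − 6450) = 810/1350 = 0.6
a = 4460 − 0.6(6450) = 4460 − 3870 = 590
C = 590 + 0.6(6600) = 4550
S = 6600 − 4550 = 2050

S = 2050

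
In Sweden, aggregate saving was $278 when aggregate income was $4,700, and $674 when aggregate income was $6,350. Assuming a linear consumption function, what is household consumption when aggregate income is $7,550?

C = 6588

MPS = ΔS/ΔY = (674 − 278)/(6350 − 4700) = 396/1650 = 0.24
MPC = 1 − MPS = 0.76
Autonomous saving = 278 − 0.24(4700) = -850, so a = 850
C = 850 + 0.76(7550) = 850 + 5738 = 6588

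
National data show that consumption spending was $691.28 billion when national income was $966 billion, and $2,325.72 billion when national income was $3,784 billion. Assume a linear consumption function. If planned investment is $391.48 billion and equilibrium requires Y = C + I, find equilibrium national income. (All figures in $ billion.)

MPC = (2325.72 − 691.28)/(3784 − 966) = 1634.44/2818 = 0.58
a = 691.28 − 0.58(966) = 131
Equilibrium: Y = 131 + 0.58Y + 391.48
0.42Y = 522.48, so Y = 522.48/0.42 = 1244

Y = 1244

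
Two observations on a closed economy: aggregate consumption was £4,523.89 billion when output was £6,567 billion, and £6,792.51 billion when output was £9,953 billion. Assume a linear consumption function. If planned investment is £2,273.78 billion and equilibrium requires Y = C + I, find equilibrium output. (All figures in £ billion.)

MPC = (6792.51 − 4523.89)/(9953 − 6567) = 2268.62/3386 = 0.67
a = 4523.89 − 0.67(6567) = 124
Equilibrium: Y = 124 + 0.67Y + 2273.78
0.33Y = 2397.78, so Y = 2397.78/0.33 = 7266

Y = 7266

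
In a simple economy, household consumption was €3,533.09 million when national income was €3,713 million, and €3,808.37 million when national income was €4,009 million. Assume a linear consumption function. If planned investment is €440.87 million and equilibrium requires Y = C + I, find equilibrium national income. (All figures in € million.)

Y = 7441

MPC = (3808.37 − 3533.09)/(4009 − 3713) = 275.28/296 = 0.93
a = 3533.09 − 0.93(3713) = 80
Equilibrium: Y = 80 + 0.93Y + 440.87
0.07Y = 520.87, so Y = 520.87/0.07 = 7441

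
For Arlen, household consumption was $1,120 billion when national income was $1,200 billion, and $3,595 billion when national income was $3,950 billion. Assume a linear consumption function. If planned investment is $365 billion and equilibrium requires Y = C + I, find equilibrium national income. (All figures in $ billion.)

Y = 4050

MPC = (3595 − 1120)/(3950 − 1200) = 2475/2750 = 0.9
a = 1120 − 0.9(1200) = 40
Equilibrium: Y = 40 + 0.9Y + 365
0.1Y = 405, so Y = 405/0.1 = 4050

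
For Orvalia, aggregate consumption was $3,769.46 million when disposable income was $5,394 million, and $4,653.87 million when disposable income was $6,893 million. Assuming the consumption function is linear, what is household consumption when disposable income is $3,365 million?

C = 2572.35

MPC = (4653.87 − 3769.46)/(6893 − 5394) = 884.41/1499 = 0.59
a = 3769.46 − 0.59(5394) = 3769.46 − 3182.46 = 587
C = 587 + 0.59(3365) = 587 + 1985.35 = 2572.35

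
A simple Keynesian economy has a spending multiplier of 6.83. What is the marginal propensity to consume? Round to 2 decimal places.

MPC = 0.85

k = 1/(1 − MPC), so 1 − MPC = 1/k = 1/6.83 = 0.1464
MPC = 1 − 0.1464 = 0.85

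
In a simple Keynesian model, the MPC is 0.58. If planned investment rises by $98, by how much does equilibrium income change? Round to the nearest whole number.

ΔY ≈ 233

The multiplier is 1/(1 − MPC) = 1/0.42.
ΔY = 98/0.42 = 233.33 ≈ 233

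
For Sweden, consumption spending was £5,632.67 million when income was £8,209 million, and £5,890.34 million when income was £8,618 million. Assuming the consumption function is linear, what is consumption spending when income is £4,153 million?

MPC = (5890.34 − 5632.67)/(8618 − 8209) = 257.67/409 = 0.63
a = 5632.67 − 0.63(8209) = 5632.67 − 5171.67 = 461
C = 461 + 0.63(4153) = 461 + 2616.39 = 3077.39

C = 3077.39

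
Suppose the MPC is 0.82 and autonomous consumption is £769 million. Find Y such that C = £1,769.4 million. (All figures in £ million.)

Y = 1220

769 + 0.82Y = 1769.4
0.82Y = 1000.4, so Y = 1000.4/0.82 = 1220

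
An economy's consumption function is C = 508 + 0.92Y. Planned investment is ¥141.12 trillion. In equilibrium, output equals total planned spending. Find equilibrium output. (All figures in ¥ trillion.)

Y = 8114

Y = C + I = 508 + 0.92Y + 141.12
Y − 0.92Y = 649.12
0.08Y = 649.12, so Y = 649.12/0.08 = 8114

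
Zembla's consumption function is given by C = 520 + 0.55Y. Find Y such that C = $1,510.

520 + 0.55Y = 1510
0.55Y = 990, so Y = 990/0.55 = 1800

Y = 1800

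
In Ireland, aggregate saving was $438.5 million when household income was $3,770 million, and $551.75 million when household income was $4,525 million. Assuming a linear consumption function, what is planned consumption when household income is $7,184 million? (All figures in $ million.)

MPS = ΔS/ΔY = (551.75 − 438.5)/(4525 − 3770) = 113.25/755 = 0.15
MPC = 1 − MPS = 0.85
Autonomous saving = 438.5 − 0.15(3770) = -127, so a = 127
C = 127 + 0.85(7184) = 127 + 6106.4 = 6233.4

C = 6233.4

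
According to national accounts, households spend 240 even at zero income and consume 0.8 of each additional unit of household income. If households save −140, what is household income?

Y = 500

S = Y − C = -240 + 0.2Y
-240 + 0.2Y = -140, so 0.2Y = 100 and Y = 500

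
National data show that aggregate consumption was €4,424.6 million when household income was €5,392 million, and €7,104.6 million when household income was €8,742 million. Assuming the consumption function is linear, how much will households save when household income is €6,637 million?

MPC = (7104.6 − 4424.6)/(8742 − 5392) = 2680/3350 = 0.8
a = 4424.6 − 0.8(5392) = 4424.6 − 4313.6 = 111
C = 111 + 0.8(6637) = 5420.6
S = 6637 − 5420.6 = 1216.4

S = 1216.4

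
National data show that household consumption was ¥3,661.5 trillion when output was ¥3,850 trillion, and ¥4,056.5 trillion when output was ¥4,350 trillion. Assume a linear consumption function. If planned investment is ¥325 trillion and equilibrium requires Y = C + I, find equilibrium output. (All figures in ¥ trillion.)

Y = 4500

MPC = (4056.5 − 3661.5)/(4350 − 3850) = 395/500 = 0.79
a = 3661.5 − 0.79(3850) = 620
Equilibrium: Y = 620 + 0.79Y + 325
0.21Y = 945, so Y = 945/0.21 = 4500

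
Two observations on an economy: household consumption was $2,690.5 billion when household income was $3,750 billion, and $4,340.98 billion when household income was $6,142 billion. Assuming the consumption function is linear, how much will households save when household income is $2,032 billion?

MPC = (4340.98 − 2690.5)/(6142 − 3750) = 1650.48/2392 = 0.69
a = 2690.5 − 0.69(3750) = 2690.5 − 2587.5 = 103
C = 103 + 0.69(2032) = 1505.08
S = 2032 − 1505.08 = 526.92

S = 526.92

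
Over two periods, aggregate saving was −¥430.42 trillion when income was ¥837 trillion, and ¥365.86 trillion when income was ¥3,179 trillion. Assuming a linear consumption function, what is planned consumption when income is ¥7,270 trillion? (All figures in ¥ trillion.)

C = 5513.2

MPS = ΔS/ΔY = (365.86 − (-430.42))/(3179 − 837) = 796.28/2342 = 0.34
MPC = 1 − MPS = 0.66
Autonomous saving = -430.42 − 0.34(837) = -715, so a = 715
C = 715 + 0.66(7270) = 715 + 4798.2 = 5513.2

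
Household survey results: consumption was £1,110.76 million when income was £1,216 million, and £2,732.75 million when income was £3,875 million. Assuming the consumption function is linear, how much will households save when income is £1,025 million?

MPC = (2732.75 − 1110.76)/(3875 − 1216) = 1621.99/2659 = 0.61
a = 1110.76 − 0.61(1216) = 1110.76 − 741.76 = 369
C = 369 + 0.61(1025) = 994.25
S = 1025 − 994.25 = 30.75

S = 30.75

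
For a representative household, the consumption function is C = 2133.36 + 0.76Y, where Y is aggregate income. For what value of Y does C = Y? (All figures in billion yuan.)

At break-even, C = Y: 2133.36 + 0.76Y = Y
0.24Y = 2133.36, so Y = 2133.36/0.24 = 8889

Y = 8889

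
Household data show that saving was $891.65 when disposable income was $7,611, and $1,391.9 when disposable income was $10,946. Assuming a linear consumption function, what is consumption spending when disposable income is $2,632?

C = 2487.2

MPS = ΔS/ΔY = (1391.9 − 891.65)/(10946 − 7611) = 500.25/3335 = 0.15
MPC = 1 − MPS = 0.85
Autonomous saving = 891.65 − 0.15(7611) = -250, so a = 250
C = 250 + 0.85(2632) = 250 + 2237.2 = 2487.2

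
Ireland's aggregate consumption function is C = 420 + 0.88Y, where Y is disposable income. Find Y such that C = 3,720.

Y = 3750

420 + 0.88Y = 3720
0.88Y = 3300, so Y = 3300/0.88 = 3750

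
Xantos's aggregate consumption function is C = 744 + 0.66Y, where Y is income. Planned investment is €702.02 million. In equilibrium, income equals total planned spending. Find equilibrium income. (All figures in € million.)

Y = 4253

Y = C + I = 744 + 0.66Y + 702.02
Y − 0.66Y = 1446.02
0.34Y = 1446.02, so Y = 1446.02/0.34 = 4253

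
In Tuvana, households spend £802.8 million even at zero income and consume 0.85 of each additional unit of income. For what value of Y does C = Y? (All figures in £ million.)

Y = 5352

At break-even, C = Y: 802.8 + 0.85Y = Y
0.15Y = 802.8, so Y = 802.8/0.15 = 5352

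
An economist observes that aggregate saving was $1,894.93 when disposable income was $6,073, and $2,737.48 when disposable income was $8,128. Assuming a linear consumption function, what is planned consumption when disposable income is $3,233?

C = 2502.47

MPS = ΔS/ΔY = (2737.48 − 1894.93)/(8128 − 6073) = 842.55/2055 = 0.41
MPC = 1 − MPS = 0.59
Autonomous saving = 1894.93 − 0.41(6073) = -595, so a = 595
C = 595 + 0.59(3233) = 595 + 1907.47 = 2502.47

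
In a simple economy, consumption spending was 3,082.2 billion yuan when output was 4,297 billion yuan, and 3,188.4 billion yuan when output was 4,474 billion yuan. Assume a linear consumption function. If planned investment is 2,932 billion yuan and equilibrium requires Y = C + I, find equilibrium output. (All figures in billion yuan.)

MPC = (3188.4 − 3082.2)/(4474 − 4297) = 106.2/177 = 0.6
a = 3082.2 − 0.6(4297) = 504
Equilibrium: Y = 504 + 0.6Y + 2932
0.4Y = 3436, so Y = 3436/0.4 = 8590

Y = 8590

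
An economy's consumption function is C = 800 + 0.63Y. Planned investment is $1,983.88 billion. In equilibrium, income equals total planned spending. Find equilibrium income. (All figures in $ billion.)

Y = C + I = 800 + 0.63Y + 1983.88
Y − 0.63Y = 2783.88
0.37Y = 2783.88, so Y = 2783.88/0.37 = 7524

Y = 7524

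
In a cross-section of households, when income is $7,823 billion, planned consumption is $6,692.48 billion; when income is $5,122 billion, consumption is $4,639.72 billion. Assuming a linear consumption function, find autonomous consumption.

a = 747

MPC = ΔC/ΔY = (6692.48 − 4639.72)/(7823 − 5122) = 2052.76/2701 = 0.76
a = C − MPC·Y = 4639.72 − 0.76(5122) = 4639.72 − 3892.72 = 747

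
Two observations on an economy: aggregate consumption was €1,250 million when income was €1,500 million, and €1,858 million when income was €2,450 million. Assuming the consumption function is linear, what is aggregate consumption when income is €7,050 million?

MPC = (1858 − 1250)/(2450 − 1500) = 608/950 = 0.64
a = 1250 − 0.64(1500) = 1250 − 960 = 290
C = 290 + 0.64(7050) = 290 + 4512 = 4802

C = 4802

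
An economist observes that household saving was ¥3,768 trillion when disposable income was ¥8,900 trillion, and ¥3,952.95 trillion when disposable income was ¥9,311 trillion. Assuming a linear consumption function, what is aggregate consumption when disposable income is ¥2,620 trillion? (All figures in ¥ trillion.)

C = 1678

MPS = ΔS/ΔY = (3952.95 − 3768)/(9311 − 8900) = 184.95/411 = 0.45
MPC = 1 − MPS = 0.55
Autonomous saving = 3768 − 0.45(8900) = -237, so a = 237
C = 237 + 0.55(2620) = 237 + 1441 = 1678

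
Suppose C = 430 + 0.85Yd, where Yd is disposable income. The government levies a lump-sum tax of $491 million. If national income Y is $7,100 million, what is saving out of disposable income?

S = 561.35

Yd = Y − T = 7100 − 491 = 6609
C = 430 + 0.85(6609) = 430 + 5617.65 = 6047.65
S = Yd − C = 6609 − 6047.65 = 561.35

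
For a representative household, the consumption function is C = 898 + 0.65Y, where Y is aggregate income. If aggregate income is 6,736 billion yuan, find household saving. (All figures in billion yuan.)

C = 898 + 0.65(6736) = 898 + 4378.4 = 5276.4
S = Y − C = 6736 − 5276.4 = 1459.6

S = 1459.6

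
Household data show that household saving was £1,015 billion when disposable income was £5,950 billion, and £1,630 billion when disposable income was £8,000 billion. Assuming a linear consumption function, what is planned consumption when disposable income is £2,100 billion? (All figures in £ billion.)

C = 2240

MPS = ΔS/ΔY = (1630 − 1015)/(8000 − 5950) = 615/2050 = 0.3
MPC = 1 − MPS = 0.7
Autonomous saving = 1015 − 0.3(5950) = -770, so a = 770
C = 770 + 0.7(2100) = 770 + 1470 = 2240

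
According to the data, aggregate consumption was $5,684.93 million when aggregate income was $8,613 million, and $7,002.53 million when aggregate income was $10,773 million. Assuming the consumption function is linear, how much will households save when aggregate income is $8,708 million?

MPC = (7002.53 − 5684.93)/(10773 − 8613) = 1317.6/2160 = 0.61
a = 5684.93 − 0.61(8613) = 5684.93 − 5253.93 = 431
C = 431 + 0.61(8708) = 5742.88
S = 8708 − 5742.88 = 2965.12

S = 2965.12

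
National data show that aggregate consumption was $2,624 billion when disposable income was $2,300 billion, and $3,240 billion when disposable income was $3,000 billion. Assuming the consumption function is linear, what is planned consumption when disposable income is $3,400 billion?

MPC = (3240 − 2624)/(3000 − 2300) = 616/700 = 0.88
a = 2624 − 0.88(2300) = 2624 − 2024 = 600
C = 600 + 0.88(3400) = 600 + 2992 = 3592

C = 3592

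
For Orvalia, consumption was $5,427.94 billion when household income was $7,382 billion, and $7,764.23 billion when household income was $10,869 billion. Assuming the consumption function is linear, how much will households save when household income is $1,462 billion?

MPC = (7764.23 − 5427.94)/(10869 − 7382) = 2336.29/3487 = 0.67
a = 5427.94 − 0.67(7382) = 5427.94 − 4945.94 = 482
C = 482 + 0.67(1462) = 1461.54
S = 1462 − 1461.54 = 0.46

S = 0.46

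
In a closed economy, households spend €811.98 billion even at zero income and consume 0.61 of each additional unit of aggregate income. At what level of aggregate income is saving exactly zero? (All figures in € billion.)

Y = 2082

At break-even, C = Y: 811.98 + 0.61Y = Y
0.39Y = 811.98, so Y = 811.98/0.39 = 2082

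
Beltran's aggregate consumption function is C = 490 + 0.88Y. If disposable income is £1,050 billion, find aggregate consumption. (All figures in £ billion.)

C = 490 + 0.88(1050) = 490 + 924 = 1414

C = 1414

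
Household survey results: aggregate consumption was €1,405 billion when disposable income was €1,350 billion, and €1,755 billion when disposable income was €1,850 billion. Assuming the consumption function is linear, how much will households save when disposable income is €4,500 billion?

MPC = (1755 − 1405)/(1850 − 1350) = 350/500 = 0.7
a = 1405 − 0.7(1350) = 1405 − 945 = 460
C = 460 + 0.7(4500) = 3610
S = 4500 − 3610 = 890

S = 890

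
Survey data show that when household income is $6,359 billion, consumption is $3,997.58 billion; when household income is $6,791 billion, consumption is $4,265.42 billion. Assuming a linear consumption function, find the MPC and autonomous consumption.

MPC = 0.62; a = 55

MPC = ΔC/ΔY = (4265.42 − 3997.58)/(6791 − 6359) = 267.84/432 = 0.62
a = C − MPC·Y = 3997.58 − 0.62(6359) = 3997.58 − 3942.58 = 55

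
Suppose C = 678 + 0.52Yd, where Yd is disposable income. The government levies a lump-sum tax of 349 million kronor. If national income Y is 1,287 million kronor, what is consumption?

C = 1165.76

Yd = Y − T = 1287 − 349 = 938
C = 678 + 0.52(938) = 678 + 487.76 = 1165.76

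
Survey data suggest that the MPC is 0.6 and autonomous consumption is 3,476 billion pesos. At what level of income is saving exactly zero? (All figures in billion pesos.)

At break-even, C = Y: 3476 + 0.6Y = Y
0.4Y = 3476, so Y = 3476/0.4 = 8690

Y = 8690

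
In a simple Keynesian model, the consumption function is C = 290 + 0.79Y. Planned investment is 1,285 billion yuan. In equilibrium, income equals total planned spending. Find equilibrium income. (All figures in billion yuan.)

Y = 7500

Y = C + I = 290 + 0.79Y + 1285
Y − 0.79Y = 1575
0.21Y = 1575, so Y = 1575/0.21 = 7500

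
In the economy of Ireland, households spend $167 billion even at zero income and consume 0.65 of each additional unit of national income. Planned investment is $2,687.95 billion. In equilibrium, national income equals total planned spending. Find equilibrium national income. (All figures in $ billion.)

Y = C + I = 167 + 0.65Y + 2687.95
Y − 0.65Y = 2854.95
0.35Y = 2854.95, so Y = 2854.95/0.35 = 8157

Y = 8157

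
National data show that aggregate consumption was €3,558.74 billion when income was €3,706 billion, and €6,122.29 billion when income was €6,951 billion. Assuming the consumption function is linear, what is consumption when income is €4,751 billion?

MPC = (6122.29 − 3558.74)/(6951 − 3706) = 2563.55/3245 = 0.79
a = 3558.74 − 0.79(3706) = 3558.74 − 2927.74 = 631
C = 631 + 0.79(4751) = 631 + 3753.29 = 4384.29

C = 4384.29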